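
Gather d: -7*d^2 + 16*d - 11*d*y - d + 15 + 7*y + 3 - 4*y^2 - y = -7*d^2 + d*(15 - 11*y) - 4*y^2 + 6*y + 18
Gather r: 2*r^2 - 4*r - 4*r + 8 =2*r^2 - 8*r + 8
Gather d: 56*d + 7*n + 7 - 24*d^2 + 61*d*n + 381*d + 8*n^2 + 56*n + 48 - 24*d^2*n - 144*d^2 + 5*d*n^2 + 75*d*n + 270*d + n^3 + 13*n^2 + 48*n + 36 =d^2*(-24*n - 168) + d*(5*n^2 + 136*n + 707) + n^3 + 21*n^2 + 111*n + 91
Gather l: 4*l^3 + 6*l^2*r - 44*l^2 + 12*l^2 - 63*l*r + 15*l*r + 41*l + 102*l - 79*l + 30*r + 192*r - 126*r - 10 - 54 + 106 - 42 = 4*l^3 + l^2*(6*r - 32) + l*(64 - 48*r) + 96*r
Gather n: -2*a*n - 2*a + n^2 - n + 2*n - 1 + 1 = -2*a + n^2 + n*(1 - 2*a)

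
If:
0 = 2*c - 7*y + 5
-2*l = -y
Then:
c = 7*y/2 - 5/2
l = y/2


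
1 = 1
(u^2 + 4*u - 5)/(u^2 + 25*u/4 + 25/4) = 4*(u - 1)/(4*u + 5)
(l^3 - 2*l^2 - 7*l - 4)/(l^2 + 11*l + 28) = (l^3 - 2*l^2 - 7*l - 4)/(l^2 + 11*l + 28)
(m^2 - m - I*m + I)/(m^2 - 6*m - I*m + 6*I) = (m - 1)/(m - 6)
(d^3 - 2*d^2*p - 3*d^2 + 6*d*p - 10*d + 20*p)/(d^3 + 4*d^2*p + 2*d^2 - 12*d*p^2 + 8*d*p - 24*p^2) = (d - 5)/(d + 6*p)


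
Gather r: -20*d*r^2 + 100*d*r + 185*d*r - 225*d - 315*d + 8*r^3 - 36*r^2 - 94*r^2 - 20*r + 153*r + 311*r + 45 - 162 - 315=-540*d + 8*r^3 + r^2*(-20*d - 130) + r*(285*d + 444) - 432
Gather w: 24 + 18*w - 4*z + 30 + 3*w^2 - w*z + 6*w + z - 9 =3*w^2 + w*(24 - z) - 3*z + 45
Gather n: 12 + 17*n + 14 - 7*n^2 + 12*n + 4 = -7*n^2 + 29*n + 30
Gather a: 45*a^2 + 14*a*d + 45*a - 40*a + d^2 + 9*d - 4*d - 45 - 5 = 45*a^2 + a*(14*d + 5) + d^2 + 5*d - 50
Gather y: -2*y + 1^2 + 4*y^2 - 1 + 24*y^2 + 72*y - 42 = 28*y^2 + 70*y - 42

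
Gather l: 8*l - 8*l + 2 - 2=0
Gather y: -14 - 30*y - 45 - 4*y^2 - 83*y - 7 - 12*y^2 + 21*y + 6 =-16*y^2 - 92*y - 60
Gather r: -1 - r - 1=-r - 2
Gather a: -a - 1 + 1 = -a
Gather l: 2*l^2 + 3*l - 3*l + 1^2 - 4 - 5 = 2*l^2 - 8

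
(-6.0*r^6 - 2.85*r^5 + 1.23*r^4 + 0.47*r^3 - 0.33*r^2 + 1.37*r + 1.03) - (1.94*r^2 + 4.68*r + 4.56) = -6.0*r^6 - 2.85*r^5 + 1.23*r^4 + 0.47*r^3 - 2.27*r^2 - 3.31*r - 3.53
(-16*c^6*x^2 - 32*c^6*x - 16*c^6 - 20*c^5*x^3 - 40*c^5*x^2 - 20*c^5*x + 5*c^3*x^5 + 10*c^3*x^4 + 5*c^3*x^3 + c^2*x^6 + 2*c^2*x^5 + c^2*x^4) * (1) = -16*c^6*x^2 - 32*c^6*x - 16*c^6 - 20*c^5*x^3 - 40*c^5*x^2 - 20*c^5*x + 5*c^3*x^5 + 10*c^3*x^4 + 5*c^3*x^3 + c^2*x^6 + 2*c^2*x^5 + c^2*x^4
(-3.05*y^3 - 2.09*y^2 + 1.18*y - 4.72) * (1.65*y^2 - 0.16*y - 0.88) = -5.0325*y^5 - 2.9605*y^4 + 4.9654*y^3 - 6.1376*y^2 - 0.2832*y + 4.1536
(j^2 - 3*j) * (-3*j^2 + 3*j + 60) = -3*j^4 + 12*j^3 + 51*j^2 - 180*j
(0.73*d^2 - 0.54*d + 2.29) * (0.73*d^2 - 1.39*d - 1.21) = 0.5329*d^4 - 1.4089*d^3 + 1.539*d^2 - 2.5297*d - 2.7709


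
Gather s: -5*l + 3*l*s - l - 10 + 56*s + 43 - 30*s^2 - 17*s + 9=-6*l - 30*s^2 + s*(3*l + 39) + 42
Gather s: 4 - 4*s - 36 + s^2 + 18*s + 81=s^2 + 14*s + 49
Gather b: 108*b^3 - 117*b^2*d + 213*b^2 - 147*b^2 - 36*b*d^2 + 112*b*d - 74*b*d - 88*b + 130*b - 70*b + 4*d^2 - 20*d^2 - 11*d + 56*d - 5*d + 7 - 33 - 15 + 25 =108*b^3 + b^2*(66 - 117*d) + b*(-36*d^2 + 38*d - 28) - 16*d^2 + 40*d - 16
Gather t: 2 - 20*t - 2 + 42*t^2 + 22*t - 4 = 42*t^2 + 2*t - 4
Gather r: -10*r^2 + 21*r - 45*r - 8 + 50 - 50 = -10*r^2 - 24*r - 8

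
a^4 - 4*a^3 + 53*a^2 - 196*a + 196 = (a - 2)^2*(a - 7*I)*(a + 7*I)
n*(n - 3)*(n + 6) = n^3 + 3*n^2 - 18*n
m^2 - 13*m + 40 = (m - 8)*(m - 5)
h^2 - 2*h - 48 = (h - 8)*(h + 6)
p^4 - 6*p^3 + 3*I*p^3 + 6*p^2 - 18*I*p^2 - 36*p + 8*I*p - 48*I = (p - 6)*(p - 2*I)*(p + I)*(p + 4*I)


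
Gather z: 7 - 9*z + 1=8 - 9*z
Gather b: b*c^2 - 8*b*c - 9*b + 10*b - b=b*(c^2 - 8*c)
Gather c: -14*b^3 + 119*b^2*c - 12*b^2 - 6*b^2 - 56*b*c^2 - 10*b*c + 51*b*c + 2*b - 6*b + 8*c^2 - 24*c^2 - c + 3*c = -14*b^3 - 18*b^2 - 4*b + c^2*(-56*b - 16) + c*(119*b^2 + 41*b + 2)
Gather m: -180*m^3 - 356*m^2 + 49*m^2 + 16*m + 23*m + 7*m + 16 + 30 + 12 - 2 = -180*m^3 - 307*m^2 + 46*m + 56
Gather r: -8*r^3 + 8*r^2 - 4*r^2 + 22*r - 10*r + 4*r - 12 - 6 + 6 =-8*r^3 + 4*r^2 + 16*r - 12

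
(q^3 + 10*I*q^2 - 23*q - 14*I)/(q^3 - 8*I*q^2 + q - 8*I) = (q^2 + 9*I*q - 14)/(q^2 - 9*I*q - 8)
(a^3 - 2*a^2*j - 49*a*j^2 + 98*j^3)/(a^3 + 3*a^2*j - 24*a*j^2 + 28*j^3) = (a - 7*j)/(a - 2*j)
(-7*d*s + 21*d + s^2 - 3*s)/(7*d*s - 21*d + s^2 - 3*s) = (-7*d + s)/(7*d + s)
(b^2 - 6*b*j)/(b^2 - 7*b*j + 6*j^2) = b/(b - j)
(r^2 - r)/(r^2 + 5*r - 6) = r/(r + 6)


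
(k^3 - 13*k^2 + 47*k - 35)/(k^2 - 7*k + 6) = (k^2 - 12*k + 35)/(k - 6)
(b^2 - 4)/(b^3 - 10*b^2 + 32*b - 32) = (b + 2)/(b^2 - 8*b + 16)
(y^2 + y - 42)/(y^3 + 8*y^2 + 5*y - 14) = (y - 6)/(y^2 + y - 2)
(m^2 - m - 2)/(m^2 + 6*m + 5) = (m - 2)/(m + 5)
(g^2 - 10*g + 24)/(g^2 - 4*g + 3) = (g^2 - 10*g + 24)/(g^2 - 4*g + 3)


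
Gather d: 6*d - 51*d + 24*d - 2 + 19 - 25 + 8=-21*d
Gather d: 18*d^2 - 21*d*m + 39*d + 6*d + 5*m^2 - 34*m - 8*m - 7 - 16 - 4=18*d^2 + d*(45 - 21*m) + 5*m^2 - 42*m - 27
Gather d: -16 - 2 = -18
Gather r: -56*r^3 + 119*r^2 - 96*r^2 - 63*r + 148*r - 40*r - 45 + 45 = -56*r^3 + 23*r^2 + 45*r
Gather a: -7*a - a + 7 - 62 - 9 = -8*a - 64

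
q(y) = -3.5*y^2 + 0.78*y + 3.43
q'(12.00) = -83.22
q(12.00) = -491.21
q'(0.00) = 0.78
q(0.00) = 3.43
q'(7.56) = -52.14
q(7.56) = -190.71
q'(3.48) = -23.58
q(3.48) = -36.24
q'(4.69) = -32.05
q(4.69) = -69.90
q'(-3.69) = 26.61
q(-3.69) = -47.10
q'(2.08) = -13.78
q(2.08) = -10.09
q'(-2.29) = 16.81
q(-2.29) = -16.71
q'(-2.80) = 20.38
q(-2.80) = -26.19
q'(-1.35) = 10.23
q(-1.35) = -4.00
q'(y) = 0.78 - 7.0*y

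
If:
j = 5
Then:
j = 5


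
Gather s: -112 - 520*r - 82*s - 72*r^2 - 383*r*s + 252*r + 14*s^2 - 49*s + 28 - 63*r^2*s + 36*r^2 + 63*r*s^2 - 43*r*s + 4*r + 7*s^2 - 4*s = -36*r^2 - 264*r + s^2*(63*r + 21) + s*(-63*r^2 - 426*r - 135) - 84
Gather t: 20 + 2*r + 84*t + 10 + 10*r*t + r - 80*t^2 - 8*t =3*r - 80*t^2 + t*(10*r + 76) + 30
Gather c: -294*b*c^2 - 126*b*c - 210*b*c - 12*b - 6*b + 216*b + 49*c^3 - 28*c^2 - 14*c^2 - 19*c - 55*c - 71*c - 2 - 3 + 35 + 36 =198*b + 49*c^3 + c^2*(-294*b - 42) + c*(-336*b - 145) + 66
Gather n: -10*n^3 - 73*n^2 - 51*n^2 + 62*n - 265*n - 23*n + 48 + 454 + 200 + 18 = -10*n^3 - 124*n^2 - 226*n + 720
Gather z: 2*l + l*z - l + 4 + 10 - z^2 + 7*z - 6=l - z^2 + z*(l + 7) + 8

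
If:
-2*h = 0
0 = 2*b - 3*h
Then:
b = 0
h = 0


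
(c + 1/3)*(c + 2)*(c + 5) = c^3 + 22*c^2/3 + 37*c/3 + 10/3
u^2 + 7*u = u*(u + 7)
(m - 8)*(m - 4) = m^2 - 12*m + 32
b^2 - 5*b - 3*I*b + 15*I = (b - 5)*(b - 3*I)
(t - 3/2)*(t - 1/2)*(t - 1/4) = t^3 - 9*t^2/4 + 5*t/4 - 3/16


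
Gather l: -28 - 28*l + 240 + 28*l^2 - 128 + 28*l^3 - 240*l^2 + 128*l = 28*l^3 - 212*l^2 + 100*l + 84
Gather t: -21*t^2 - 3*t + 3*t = -21*t^2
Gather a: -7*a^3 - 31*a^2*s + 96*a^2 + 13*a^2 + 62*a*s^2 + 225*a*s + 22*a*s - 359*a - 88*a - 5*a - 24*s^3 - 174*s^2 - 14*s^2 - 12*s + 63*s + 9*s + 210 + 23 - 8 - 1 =-7*a^3 + a^2*(109 - 31*s) + a*(62*s^2 + 247*s - 452) - 24*s^3 - 188*s^2 + 60*s + 224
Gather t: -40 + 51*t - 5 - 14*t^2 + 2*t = -14*t^2 + 53*t - 45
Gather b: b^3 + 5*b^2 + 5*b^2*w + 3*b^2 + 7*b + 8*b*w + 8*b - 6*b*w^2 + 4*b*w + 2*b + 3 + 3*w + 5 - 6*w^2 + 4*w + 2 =b^3 + b^2*(5*w + 8) + b*(-6*w^2 + 12*w + 17) - 6*w^2 + 7*w + 10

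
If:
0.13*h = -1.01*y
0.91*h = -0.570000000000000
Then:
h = -0.63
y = 0.08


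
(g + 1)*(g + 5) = g^2 + 6*g + 5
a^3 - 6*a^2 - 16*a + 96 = (a - 6)*(a - 4)*(a + 4)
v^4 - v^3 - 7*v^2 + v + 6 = (v - 3)*(v - 1)*(v + 1)*(v + 2)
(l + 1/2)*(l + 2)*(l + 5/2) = l^3 + 5*l^2 + 29*l/4 + 5/2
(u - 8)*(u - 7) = u^2 - 15*u + 56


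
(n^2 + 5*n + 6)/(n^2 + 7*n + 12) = (n + 2)/(n + 4)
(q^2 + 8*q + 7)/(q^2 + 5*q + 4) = (q + 7)/(q + 4)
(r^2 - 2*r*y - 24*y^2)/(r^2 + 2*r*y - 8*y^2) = (-r + 6*y)/(-r + 2*y)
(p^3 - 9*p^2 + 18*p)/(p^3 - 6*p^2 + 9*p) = (p - 6)/(p - 3)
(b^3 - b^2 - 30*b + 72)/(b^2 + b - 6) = (b^3 - b^2 - 30*b + 72)/(b^2 + b - 6)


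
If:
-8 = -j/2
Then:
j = 16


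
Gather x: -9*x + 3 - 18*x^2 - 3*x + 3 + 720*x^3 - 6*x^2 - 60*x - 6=720*x^3 - 24*x^2 - 72*x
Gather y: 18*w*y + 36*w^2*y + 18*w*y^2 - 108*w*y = 18*w*y^2 + y*(36*w^2 - 90*w)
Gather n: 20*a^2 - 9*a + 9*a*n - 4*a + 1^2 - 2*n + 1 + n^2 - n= 20*a^2 - 13*a + n^2 + n*(9*a - 3) + 2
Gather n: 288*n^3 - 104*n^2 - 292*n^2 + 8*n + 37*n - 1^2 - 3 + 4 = 288*n^3 - 396*n^2 + 45*n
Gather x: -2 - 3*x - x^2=-x^2 - 3*x - 2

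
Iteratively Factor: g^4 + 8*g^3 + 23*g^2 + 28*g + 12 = (g + 1)*(g^3 + 7*g^2 + 16*g + 12) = (g + 1)*(g + 3)*(g^2 + 4*g + 4) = (g + 1)*(g + 2)*(g + 3)*(g + 2)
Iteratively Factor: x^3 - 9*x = (x - 3)*(x^2 + 3*x) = (x - 3)*(x + 3)*(x)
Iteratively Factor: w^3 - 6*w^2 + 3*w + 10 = (w - 5)*(w^2 - w - 2) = (w - 5)*(w - 2)*(w + 1)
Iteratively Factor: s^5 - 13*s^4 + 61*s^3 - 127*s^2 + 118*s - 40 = (s - 1)*(s^4 - 12*s^3 + 49*s^2 - 78*s + 40) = (s - 5)*(s - 1)*(s^3 - 7*s^2 + 14*s - 8) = (s - 5)*(s - 4)*(s - 1)*(s^2 - 3*s + 2) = (s - 5)*(s - 4)*(s - 2)*(s - 1)*(s - 1)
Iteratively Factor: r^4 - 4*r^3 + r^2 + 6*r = (r + 1)*(r^3 - 5*r^2 + 6*r) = r*(r + 1)*(r^2 - 5*r + 6) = r*(r - 3)*(r + 1)*(r - 2)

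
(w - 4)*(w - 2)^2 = w^3 - 8*w^2 + 20*w - 16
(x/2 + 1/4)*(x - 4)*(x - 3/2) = x^3/2 - 5*x^2/2 + 13*x/8 + 3/2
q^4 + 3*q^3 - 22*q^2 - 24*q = q*(q - 4)*(q + 1)*(q + 6)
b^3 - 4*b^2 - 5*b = b*(b - 5)*(b + 1)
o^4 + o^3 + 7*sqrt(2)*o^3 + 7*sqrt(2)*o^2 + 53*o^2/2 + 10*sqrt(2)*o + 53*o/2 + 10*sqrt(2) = (o + 1)*(o + sqrt(2)/2)*(o + 5*sqrt(2)/2)*(o + 4*sqrt(2))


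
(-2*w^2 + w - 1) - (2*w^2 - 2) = -4*w^2 + w + 1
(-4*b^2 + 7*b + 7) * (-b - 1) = 4*b^3 - 3*b^2 - 14*b - 7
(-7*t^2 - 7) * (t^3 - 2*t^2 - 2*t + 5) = -7*t^5 + 14*t^4 + 7*t^3 - 21*t^2 + 14*t - 35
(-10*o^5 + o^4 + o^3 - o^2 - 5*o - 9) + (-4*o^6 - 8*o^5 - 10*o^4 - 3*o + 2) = -4*o^6 - 18*o^5 - 9*o^4 + o^3 - o^2 - 8*o - 7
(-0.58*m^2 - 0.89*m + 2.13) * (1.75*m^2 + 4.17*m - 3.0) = -1.015*m^4 - 3.9761*m^3 + 1.7562*m^2 + 11.5521*m - 6.39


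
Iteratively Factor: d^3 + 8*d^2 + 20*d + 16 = (d + 2)*(d^2 + 6*d + 8) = (d + 2)^2*(d + 4)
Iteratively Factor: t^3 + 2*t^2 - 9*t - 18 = (t + 3)*(t^2 - t - 6) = (t - 3)*(t + 3)*(t + 2)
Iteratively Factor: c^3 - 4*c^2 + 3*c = (c - 3)*(c^2 - c) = c*(c - 3)*(c - 1)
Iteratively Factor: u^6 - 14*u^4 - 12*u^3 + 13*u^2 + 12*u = (u + 1)*(u^5 - u^4 - 13*u^3 + u^2 + 12*u) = (u + 1)*(u + 3)*(u^4 - 4*u^3 - u^2 + 4*u) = (u - 4)*(u + 1)*(u + 3)*(u^3 - u) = (u - 4)*(u + 1)^2*(u + 3)*(u^2 - u) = u*(u - 4)*(u + 1)^2*(u + 3)*(u - 1)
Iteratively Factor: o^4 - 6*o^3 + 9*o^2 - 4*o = (o - 1)*(o^3 - 5*o^2 + 4*o) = (o - 1)^2*(o^2 - 4*o) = (o - 4)*(o - 1)^2*(o)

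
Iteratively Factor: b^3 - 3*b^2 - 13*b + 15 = (b - 1)*(b^2 - 2*b - 15) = (b - 5)*(b - 1)*(b + 3)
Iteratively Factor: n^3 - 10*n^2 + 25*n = (n)*(n^2 - 10*n + 25) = n*(n - 5)*(n - 5)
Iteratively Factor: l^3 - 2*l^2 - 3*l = (l + 1)*(l^2 - 3*l) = (l - 3)*(l + 1)*(l)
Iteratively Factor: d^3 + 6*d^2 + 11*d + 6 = (d + 2)*(d^2 + 4*d + 3) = (d + 1)*(d + 2)*(d + 3)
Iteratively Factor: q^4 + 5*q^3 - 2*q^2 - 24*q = (q + 3)*(q^3 + 2*q^2 - 8*q) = q*(q + 3)*(q^2 + 2*q - 8) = q*(q + 3)*(q + 4)*(q - 2)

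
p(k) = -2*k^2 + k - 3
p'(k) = 1 - 4*k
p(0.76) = -3.40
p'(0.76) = -2.04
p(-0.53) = -4.09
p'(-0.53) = 3.12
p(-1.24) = -7.32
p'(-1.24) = 5.96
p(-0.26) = -3.40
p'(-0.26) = 2.04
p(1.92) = -8.45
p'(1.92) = -6.68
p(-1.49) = -8.93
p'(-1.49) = 6.96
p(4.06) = -31.91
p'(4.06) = -15.24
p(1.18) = -4.60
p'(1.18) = -3.72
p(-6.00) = -81.00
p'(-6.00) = 25.00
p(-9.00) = -174.00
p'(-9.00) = 37.00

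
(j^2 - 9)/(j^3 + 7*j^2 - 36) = (j - 3)/(j^2 + 4*j - 12)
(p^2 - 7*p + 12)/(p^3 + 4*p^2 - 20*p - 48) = (p - 3)/(p^2 + 8*p + 12)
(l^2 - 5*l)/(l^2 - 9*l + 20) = l/(l - 4)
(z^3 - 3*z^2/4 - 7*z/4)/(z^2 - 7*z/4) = z + 1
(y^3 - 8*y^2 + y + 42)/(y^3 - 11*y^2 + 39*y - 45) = (y^2 - 5*y - 14)/(y^2 - 8*y + 15)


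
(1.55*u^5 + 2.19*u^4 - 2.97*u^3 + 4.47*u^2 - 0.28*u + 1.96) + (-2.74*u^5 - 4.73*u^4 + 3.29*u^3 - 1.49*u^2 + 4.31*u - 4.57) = -1.19*u^5 - 2.54*u^4 + 0.32*u^3 + 2.98*u^2 + 4.03*u - 2.61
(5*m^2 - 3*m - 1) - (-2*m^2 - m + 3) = 7*m^2 - 2*m - 4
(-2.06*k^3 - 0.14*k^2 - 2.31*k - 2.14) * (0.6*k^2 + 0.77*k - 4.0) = -1.236*k^5 - 1.6702*k^4 + 6.7462*k^3 - 2.5027*k^2 + 7.5922*k + 8.56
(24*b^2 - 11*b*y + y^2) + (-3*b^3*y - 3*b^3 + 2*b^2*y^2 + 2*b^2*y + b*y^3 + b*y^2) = -3*b^3*y - 3*b^3 + 2*b^2*y^2 + 2*b^2*y + 24*b^2 + b*y^3 + b*y^2 - 11*b*y + y^2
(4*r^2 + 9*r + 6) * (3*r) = 12*r^3 + 27*r^2 + 18*r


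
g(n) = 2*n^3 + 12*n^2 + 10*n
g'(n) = 6*n^2 + 24*n + 10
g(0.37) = 5.44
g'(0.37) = 19.70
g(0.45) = 7.11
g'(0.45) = 22.02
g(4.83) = 553.60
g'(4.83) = 265.89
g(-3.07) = 24.53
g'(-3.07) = -7.13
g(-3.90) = 24.88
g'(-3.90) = 7.66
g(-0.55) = -2.20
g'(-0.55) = -1.38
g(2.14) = 95.96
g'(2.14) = 88.84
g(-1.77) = 8.80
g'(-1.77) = -13.68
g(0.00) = 0.00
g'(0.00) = 10.00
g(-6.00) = -60.00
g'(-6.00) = 82.00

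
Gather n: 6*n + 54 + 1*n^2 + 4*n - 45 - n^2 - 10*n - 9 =0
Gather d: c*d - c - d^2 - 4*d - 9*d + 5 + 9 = -c - d^2 + d*(c - 13) + 14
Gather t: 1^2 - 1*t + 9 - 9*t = 10 - 10*t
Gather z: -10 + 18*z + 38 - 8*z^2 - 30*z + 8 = -8*z^2 - 12*z + 36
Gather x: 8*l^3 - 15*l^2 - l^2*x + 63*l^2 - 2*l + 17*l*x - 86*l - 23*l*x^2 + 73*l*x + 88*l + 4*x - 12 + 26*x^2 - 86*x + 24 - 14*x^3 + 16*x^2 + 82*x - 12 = 8*l^3 + 48*l^2 - 14*x^3 + x^2*(42 - 23*l) + x*(-l^2 + 90*l)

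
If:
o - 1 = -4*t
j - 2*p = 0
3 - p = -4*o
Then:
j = 14 - 32*t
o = 1 - 4*t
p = 7 - 16*t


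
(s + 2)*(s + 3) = s^2 + 5*s + 6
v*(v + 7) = v^2 + 7*v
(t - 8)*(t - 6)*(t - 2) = t^3 - 16*t^2 + 76*t - 96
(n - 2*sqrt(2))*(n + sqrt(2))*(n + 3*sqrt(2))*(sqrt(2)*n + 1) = sqrt(2)*n^4 + 5*n^3 - 8*sqrt(2)*n^2 - 34*n - 12*sqrt(2)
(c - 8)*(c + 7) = c^2 - c - 56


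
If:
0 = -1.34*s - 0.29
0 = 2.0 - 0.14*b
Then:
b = 14.29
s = -0.22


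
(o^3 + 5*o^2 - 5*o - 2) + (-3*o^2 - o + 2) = o^3 + 2*o^2 - 6*o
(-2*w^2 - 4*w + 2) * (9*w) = -18*w^3 - 36*w^2 + 18*w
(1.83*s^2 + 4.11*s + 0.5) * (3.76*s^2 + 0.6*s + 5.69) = 6.8808*s^4 + 16.5516*s^3 + 14.7587*s^2 + 23.6859*s + 2.845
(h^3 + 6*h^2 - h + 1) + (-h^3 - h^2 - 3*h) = 5*h^2 - 4*h + 1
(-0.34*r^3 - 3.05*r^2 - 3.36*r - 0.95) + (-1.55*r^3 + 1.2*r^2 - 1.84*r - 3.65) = -1.89*r^3 - 1.85*r^2 - 5.2*r - 4.6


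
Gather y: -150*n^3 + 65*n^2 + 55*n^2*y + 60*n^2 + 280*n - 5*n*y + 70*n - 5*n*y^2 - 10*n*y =-150*n^3 + 125*n^2 - 5*n*y^2 + 350*n + y*(55*n^2 - 15*n)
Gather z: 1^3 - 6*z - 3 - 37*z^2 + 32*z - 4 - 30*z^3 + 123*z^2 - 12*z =-30*z^3 + 86*z^2 + 14*z - 6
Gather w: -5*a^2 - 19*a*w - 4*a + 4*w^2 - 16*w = -5*a^2 - 4*a + 4*w^2 + w*(-19*a - 16)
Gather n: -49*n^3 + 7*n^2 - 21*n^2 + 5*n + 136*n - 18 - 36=-49*n^3 - 14*n^2 + 141*n - 54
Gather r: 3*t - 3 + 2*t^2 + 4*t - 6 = 2*t^2 + 7*t - 9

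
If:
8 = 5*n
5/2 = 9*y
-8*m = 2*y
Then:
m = -5/72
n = 8/5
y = 5/18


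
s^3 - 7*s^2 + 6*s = s*(s - 6)*(s - 1)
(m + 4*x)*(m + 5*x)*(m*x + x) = m^3*x + 9*m^2*x^2 + m^2*x + 20*m*x^3 + 9*m*x^2 + 20*x^3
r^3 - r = r*(r - 1)*(r + 1)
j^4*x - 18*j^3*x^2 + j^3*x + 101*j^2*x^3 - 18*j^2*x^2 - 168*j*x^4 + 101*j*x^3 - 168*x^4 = (j - 8*x)*(j - 7*x)*(j - 3*x)*(j*x + x)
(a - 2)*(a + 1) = a^2 - a - 2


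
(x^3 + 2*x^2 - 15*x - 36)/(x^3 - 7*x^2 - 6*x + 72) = (x + 3)/(x - 6)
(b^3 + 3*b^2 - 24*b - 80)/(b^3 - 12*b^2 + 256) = (b^2 - b - 20)/(b^2 - 16*b + 64)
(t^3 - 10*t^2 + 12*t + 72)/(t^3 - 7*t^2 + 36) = (t - 6)/(t - 3)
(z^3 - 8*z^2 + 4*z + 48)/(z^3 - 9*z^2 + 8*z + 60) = (z - 4)/(z - 5)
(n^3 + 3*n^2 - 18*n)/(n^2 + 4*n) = (n^2 + 3*n - 18)/(n + 4)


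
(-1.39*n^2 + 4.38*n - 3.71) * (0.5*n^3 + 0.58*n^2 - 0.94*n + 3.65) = -0.695*n^5 + 1.3838*n^4 + 1.992*n^3 - 11.3425*n^2 + 19.4744*n - 13.5415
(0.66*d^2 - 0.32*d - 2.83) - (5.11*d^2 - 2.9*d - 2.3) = -4.45*d^2 + 2.58*d - 0.53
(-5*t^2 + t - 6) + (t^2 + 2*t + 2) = -4*t^2 + 3*t - 4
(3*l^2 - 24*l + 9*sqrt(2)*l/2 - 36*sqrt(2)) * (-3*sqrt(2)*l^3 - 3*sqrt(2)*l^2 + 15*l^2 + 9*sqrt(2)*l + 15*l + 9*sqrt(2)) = -9*sqrt(2)*l^5 + 18*l^4 + 63*sqrt(2)*l^4 - 126*l^3 + 333*sqrt(2)*l^3/2 - 1323*sqrt(2)*l^2/2 - 63*l^2 - 756*sqrt(2)*l - 567*l - 648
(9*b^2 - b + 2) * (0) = 0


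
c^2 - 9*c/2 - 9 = (c - 6)*(c + 3/2)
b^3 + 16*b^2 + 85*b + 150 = (b + 5)^2*(b + 6)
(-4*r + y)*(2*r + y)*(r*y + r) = -8*r^3*y - 8*r^3 - 2*r^2*y^2 - 2*r^2*y + r*y^3 + r*y^2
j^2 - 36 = (j - 6)*(j + 6)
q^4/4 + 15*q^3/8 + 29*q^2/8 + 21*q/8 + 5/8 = (q/4 + 1/4)*(q + 1/2)*(q + 1)*(q + 5)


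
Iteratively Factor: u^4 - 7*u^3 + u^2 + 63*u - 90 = (u - 2)*(u^3 - 5*u^2 - 9*u + 45) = (u - 3)*(u - 2)*(u^2 - 2*u - 15) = (u - 5)*(u - 3)*(u - 2)*(u + 3)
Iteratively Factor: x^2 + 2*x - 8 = (x + 4)*(x - 2)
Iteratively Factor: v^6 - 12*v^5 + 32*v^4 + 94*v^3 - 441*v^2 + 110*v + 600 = (v + 1)*(v^5 - 13*v^4 + 45*v^3 + 49*v^2 - 490*v + 600) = (v + 1)*(v + 3)*(v^4 - 16*v^3 + 93*v^2 - 230*v + 200) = (v - 5)*(v + 1)*(v + 3)*(v^3 - 11*v^2 + 38*v - 40) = (v - 5)*(v - 4)*(v + 1)*(v + 3)*(v^2 - 7*v + 10) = (v - 5)*(v - 4)*(v - 2)*(v + 1)*(v + 3)*(v - 5)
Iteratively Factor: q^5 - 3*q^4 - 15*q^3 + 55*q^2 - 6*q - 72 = (q + 4)*(q^4 - 7*q^3 + 13*q^2 + 3*q - 18) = (q - 3)*(q + 4)*(q^3 - 4*q^2 + q + 6) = (q - 3)^2*(q + 4)*(q^2 - q - 2) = (q - 3)^2*(q + 1)*(q + 4)*(q - 2)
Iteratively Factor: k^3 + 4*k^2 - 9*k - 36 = (k - 3)*(k^2 + 7*k + 12) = (k - 3)*(k + 4)*(k + 3)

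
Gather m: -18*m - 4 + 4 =-18*m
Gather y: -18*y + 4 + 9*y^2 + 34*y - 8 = 9*y^2 + 16*y - 4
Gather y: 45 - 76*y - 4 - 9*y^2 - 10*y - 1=-9*y^2 - 86*y + 40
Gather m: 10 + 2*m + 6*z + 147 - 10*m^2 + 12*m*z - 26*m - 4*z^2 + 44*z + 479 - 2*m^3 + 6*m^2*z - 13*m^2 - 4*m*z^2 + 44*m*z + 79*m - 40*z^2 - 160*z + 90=-2*m^3 + m^2*(6*z - 23) + m*(-4*z^2 + 56*z + 55) - 44*z^2 - 110*z + 726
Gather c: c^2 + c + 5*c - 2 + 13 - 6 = c^2 + 6*c + 5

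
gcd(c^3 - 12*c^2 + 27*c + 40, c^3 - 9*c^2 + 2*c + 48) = c - 8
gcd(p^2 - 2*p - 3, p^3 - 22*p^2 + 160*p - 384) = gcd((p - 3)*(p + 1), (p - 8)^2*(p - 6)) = 1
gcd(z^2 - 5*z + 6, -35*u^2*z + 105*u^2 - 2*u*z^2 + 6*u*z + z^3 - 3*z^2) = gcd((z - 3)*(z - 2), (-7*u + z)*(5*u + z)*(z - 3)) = z - 3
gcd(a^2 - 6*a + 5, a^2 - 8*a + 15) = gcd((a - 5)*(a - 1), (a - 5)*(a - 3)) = a - 5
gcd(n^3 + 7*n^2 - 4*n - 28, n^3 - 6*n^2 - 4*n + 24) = n^2 - 4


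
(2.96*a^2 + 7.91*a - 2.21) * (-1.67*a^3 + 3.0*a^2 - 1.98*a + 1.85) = -4.9432*a^5 - 4.3297*a^4 + 21.5599*a^3 - 16.8158*a^2 + 19.0093*a - 4.0885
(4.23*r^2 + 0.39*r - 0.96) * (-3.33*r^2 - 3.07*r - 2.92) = -14.0859*r^4 - 14.2848*r^3 - 10.3521*r^2 + 1.8084*r + 2.8032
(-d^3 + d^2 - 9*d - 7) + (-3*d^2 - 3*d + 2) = -d^3 - 2*d^2 - 12*d - 5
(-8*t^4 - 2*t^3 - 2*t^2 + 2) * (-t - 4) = 8*t^5 + 34*t^4 + 10*t^3 + 8*t^2 - 2*t - 8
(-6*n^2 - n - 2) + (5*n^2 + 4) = -n^2 - n + 2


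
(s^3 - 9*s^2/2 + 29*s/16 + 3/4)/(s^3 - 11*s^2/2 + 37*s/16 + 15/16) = (s - 4)/(s - 5)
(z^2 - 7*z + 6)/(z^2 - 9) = (z^2 - 7*z + 6)/(z^2 - 9)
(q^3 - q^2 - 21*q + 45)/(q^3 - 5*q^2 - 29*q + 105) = (q - 3)/(q - 7)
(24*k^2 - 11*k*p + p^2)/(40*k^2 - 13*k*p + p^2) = (-3*k + p)/(-5*k + p)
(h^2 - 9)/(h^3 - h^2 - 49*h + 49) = (h^2 - 9)/(h^3 - h^2 - 49*h + 49)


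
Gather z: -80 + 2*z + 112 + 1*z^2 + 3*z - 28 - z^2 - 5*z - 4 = 0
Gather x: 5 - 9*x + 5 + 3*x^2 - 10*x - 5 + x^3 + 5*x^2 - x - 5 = x^3 + 8*x^2 - 20*x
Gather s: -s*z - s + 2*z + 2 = s*(-z - 1) + 2*z + 2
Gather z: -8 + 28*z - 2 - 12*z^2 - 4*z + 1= -12*z^2 + 24*z - 9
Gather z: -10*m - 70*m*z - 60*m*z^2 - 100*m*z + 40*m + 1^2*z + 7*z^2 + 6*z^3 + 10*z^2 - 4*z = 30*m + 6*z^3 + z^2*(17 - 60*m) + z*(-170*m - 3)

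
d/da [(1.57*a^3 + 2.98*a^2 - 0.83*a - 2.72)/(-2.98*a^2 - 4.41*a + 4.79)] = (-4.6786*a^4 - 13.8474*a^3 + 6.9457*a^2 + 12.3372*a - 15.9709)/(8.8804*a^4 + 26.2836*a^3 - 9.1003*a^2 - 42.2478*a + 22.9441)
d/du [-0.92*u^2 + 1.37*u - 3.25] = 1.37 - 1.84*u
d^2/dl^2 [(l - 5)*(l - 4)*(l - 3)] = 6*l - 24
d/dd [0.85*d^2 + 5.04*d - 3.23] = 1.7*d + 5.04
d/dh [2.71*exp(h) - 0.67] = 2.71*exp(h)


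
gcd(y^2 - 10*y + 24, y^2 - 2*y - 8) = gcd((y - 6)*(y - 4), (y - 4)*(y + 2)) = y - 4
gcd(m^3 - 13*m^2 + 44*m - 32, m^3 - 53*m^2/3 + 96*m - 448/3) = m - 8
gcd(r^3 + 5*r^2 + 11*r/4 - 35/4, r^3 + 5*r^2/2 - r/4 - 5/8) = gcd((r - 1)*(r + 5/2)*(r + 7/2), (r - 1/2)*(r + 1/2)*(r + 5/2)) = r + 5/2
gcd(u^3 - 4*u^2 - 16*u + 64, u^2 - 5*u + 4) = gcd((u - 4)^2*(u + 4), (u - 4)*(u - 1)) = u - 4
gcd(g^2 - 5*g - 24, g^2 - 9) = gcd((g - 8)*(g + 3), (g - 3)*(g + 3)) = g + 3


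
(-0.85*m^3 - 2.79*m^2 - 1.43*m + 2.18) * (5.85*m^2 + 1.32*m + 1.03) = -4.9725*m^5 - 17.4435*m^4 - 12.9238*m^3 + 7.9917*m^2 + 1.4047*m + 2.2454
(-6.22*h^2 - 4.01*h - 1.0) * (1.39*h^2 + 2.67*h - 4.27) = -8.6458*h^4 - 22.1813*h^3 + 14.4627*h^2 + 14.4527*h + 4.27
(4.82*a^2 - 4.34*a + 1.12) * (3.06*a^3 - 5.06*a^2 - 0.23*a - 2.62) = 14.7492*a^5 - 37.6696*a^4 + 24.279*a^3 - 17.2974*a^2 + 11.1132*a - 2.9344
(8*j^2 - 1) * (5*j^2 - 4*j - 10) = 40*j^4 - 32*j^3 - 85*j^2 + 4*j + 10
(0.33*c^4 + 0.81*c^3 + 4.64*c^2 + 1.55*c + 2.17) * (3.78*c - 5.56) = 1.2474*c^5 + 1.227*c^4 + 13.0356*c^3 - 19.9394*c^2 - 0.415400000000002*c - 12.0652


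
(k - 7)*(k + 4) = k^2 - 3*k - 28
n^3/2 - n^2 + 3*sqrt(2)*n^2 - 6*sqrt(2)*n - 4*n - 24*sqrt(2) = (n/2 + 1)*(n - 4)*(n + 6*sqrt(2))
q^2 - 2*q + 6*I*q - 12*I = (q - 2)*(q + 6*I)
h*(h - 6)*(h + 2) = h^3 - 4*h^2 - 12*h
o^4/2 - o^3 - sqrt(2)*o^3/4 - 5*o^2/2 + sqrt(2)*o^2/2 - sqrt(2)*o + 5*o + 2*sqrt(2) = (o/2 + sqrt(2)/2)*(o - 2)*(o - 2*sqrt(2))*(o + sqrt(2)/2)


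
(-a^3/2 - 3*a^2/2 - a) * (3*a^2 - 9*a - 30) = -3*a^5/2 + 51*a^3/2 + 54*a^2 + 30*a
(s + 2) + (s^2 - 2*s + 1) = s^2 - s + 3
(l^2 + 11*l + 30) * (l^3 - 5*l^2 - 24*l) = l^5 + 6*l^4 - 49*l^3 - 414*l^2 - 720*l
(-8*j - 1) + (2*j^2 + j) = 2*j^2 - 7*j - 1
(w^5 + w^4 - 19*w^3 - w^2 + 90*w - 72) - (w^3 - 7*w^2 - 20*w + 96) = w^5 + w^4 - 20*w^3 + 6*w^2 + 110*w - 168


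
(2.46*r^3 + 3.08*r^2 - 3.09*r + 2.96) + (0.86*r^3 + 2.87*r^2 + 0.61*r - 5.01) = 3.32*r^3 + 5.95*r^2 - 2.48*r - 2.05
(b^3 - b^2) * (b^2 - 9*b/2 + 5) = b^5 - 11*b^4/2 + 19*b^3/2 - 5*b^2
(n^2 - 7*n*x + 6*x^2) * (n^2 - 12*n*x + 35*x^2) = n^4 - 19*n^3*x + 125*n^2*x^2 - 317*n*x^3 + 210*x^4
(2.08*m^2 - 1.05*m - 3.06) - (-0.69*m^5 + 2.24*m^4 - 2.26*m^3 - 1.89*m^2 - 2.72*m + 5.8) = 0.69*m^5 - 2.24*m^4 + 2.26*m^3 + 3.97*m^2 + 1.67*m - 8.86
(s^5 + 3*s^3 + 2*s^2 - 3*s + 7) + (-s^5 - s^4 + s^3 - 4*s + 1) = -s^4 + 4*s^3 + 2*s^2 - 7*s + 8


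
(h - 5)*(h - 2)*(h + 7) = h^3 - 39*h + 70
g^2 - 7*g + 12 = (g - 4)*(g - 3)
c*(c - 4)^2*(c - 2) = c^4 - 10*c^3 + 32*c^2 - 32*c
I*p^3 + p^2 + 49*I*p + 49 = (p - 7*I)*(p + 7*I)*(I*p + 1)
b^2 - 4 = (b - 2)*(b + 2)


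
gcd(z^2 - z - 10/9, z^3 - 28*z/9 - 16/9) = z + 2/3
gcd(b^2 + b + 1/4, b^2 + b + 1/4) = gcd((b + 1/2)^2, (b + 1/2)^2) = b^2 + b + 1/4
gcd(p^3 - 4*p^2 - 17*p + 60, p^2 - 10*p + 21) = p - 3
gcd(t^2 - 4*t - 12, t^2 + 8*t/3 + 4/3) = t + 2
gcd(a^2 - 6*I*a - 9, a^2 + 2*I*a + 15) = a - 3*I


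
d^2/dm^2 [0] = 0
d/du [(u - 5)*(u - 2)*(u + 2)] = 3*u^2 - 10*u - 4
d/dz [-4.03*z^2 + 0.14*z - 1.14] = 0.14 - 8.06*z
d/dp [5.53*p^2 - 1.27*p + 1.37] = 11.06*p - 1.27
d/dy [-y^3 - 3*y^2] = 3*y*(-y - 2)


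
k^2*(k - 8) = k^3 - 8*k^2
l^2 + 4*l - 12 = (l - 2)*(l + 6)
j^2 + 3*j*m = j*(j + 3*m)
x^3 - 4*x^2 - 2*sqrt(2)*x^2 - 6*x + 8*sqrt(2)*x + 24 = (x - 4)*(x - 3*sqrt(2))*(x + sqrt(2))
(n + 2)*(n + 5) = n^2 + 7*n + 10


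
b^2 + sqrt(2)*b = b*(b + sqrt(2))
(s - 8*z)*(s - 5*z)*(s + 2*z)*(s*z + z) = s^4*z - 11*s^3*z^2 + s^3*z + 14*s^2*z^3 - 11*s^2*z^2 + 80*s*z^4 + 14*s*z^3 + 80*z^4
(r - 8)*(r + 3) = r^2 - 5*r - 24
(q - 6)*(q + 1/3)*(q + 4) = q^3 - 5*q^2/3 - 74*q/3 - 8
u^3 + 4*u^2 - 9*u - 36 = (u - 3)*(u + 3)*(u + 4)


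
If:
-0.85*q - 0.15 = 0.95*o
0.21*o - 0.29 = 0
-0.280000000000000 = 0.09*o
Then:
No Solution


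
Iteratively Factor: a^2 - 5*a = (a - 5)*(a)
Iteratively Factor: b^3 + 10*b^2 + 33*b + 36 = (b + 4)*(b^2 + 6*b + 9) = (b + 3)*(b + 4)*(b + 3)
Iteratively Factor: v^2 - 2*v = (v)*(v - 2)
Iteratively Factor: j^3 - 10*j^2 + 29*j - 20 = (j - 4)*(j^2 - 6*j + 5) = (j - 5)*(j - 4)*(j - 1)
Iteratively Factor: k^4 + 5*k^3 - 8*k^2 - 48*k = (k + 4)*(k^3 + k^2 - 12*k) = (k + 4)^2*(k^2 - 3*k) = (k - 3)*(k + 4)^2*(k)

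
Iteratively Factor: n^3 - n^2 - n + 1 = (n + 1)*(n^2 - 2*n + 1) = (n - 1)*(n + 1)*(n - 1)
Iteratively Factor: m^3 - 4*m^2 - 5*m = (m + 1)*(m^2 - 5*m) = (m - 5)*(m + 1)*(m)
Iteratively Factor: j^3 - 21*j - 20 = (j - 5)*(j^2 + 5*j + 4) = (j - 5)*(j + 1)*(j + 4)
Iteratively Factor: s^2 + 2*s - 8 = (s - 2)*(s + 4)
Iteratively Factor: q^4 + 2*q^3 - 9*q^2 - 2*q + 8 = (q - 1)*(q^3 + 3*q^2 - 6*q - 8) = (q - 1)*(q + 4)*(q^2 - q - 2) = (q - 1)*(q + 1)*(q + 4)*(q - 2)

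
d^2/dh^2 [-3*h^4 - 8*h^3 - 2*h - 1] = 12*h*(-3*h - 4)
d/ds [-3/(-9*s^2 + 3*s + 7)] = 9*(1 - 6*s)/(-9*s^2 + 3*s + 7)^2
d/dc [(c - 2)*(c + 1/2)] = 2*c - 3/2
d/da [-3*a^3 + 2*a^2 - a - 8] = -9*a^2 + 4*a - 1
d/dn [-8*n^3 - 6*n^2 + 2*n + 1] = -24*n^2 - 12*n + 2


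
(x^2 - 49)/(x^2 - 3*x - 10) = (49 - x^2)/(-x^2 + 3*x + 10)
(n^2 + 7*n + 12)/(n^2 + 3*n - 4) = (n + 3)/(n - 1)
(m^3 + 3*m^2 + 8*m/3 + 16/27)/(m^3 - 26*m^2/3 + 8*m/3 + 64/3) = (9*m^2 + 15*m + 4)/(9*(m^2 - 10*m + 16))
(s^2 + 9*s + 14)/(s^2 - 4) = (s + 7)/(s - 2)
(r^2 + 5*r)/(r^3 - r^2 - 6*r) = (r + 5)/(r^2 - r - 6)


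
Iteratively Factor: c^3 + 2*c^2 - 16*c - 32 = (c + 2)*(c^2 - 16) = (c + 2)*(c + 4)*(c - 4)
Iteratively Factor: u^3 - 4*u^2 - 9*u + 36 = (u - 4)*(u^2 - 9) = (u - 4)*(u + 3)*(u - 3)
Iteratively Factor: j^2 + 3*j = (j)*(j + 3)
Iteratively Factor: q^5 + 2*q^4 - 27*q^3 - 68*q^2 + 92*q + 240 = (q - 5)*(q^4 + 7*q^3 + 8*q^2 - 28*q - 48) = (q - 5)*(q + 3)*(q^3 + 4*q^2 - 4*q - 16) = (q - 5)*(q - 2)*(q + 3)*(q^2 + 6*q + 8) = (q - 5)*(q - 2)*(q + 3)*(q + 4)*(q + 2)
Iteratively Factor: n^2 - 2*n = (n - 2)*(n)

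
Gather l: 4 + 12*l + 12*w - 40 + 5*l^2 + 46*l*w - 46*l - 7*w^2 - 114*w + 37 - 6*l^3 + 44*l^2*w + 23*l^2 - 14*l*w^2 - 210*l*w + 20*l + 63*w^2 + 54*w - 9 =-6*l^3 + l^2*(44*w + 28) + l*(-14*w^2 - 164*w - 14) + 56*w^2 - 48*w - 8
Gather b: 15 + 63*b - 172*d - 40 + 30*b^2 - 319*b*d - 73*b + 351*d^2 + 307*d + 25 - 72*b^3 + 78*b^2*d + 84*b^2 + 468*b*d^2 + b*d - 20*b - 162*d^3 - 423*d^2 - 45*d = -72*b^3 + b^2*(78*d + 114) + b*(468*d^2 - 318*d - 30) - 162*d^3 - 72*d^2 + 90*d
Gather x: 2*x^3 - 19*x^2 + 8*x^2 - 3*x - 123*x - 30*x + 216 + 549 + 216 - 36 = 2*x^3 - 11*x^2 - 156*x + 945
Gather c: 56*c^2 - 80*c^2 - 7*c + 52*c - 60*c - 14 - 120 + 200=-24*c^2 - 15*c + 66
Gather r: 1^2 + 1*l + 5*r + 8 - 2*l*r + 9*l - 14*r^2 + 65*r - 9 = 10*l - 14*r^2 + r*(70 - 2*l)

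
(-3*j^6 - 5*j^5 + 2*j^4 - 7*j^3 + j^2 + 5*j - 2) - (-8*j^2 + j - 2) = -3*j^6 - 5*j^5 + 2*j^4 - 7*j^3 + 9*j^2 + 4*j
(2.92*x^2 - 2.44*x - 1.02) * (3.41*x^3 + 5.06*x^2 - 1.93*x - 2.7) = 9.9572*x^5 + 6.4548*x^4 - 21.4602*x^3 - 8.336*x^2 + 8.5566*x + 2.754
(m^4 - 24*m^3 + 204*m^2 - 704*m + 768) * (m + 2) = m^5 - 22*m^4 + 156*m^3 - 296*m^2 - 640*m + 1536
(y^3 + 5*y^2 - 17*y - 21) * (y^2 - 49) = y^5 + 5*y^4 - 66*y^3 - 266*y^2 + 833*y + 1029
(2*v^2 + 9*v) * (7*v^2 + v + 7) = 14*v^4 + 65*v^3 + 23*v^2 + 63*v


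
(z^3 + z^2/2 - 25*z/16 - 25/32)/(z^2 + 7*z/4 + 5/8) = z - 5/4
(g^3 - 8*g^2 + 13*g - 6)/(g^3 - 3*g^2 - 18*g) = (g^2 - 2*g + 1)/(g*(g + 3))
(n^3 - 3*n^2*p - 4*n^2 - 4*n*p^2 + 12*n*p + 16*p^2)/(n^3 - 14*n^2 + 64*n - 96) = (n^2 - 3*n*p - 4*p^2)/(n^2 - 10*n + 24)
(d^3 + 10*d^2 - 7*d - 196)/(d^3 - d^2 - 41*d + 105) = (d^2 + 3*d - 28)/(d^2 - 8*d + 15)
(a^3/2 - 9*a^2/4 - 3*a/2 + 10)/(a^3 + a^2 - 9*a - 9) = (2*a^3 - 9*a^2 - 6*a + 40)/(4*(a^3 + a^2 - 9*a - 9))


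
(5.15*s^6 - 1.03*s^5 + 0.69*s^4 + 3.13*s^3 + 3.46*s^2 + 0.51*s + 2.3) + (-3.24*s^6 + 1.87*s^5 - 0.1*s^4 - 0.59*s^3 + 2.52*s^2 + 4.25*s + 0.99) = 1.91*s^6 + 0.84*s^5 + 0.59*s^4 + 2.54*s^3 + 5.98*s^2 + 4.76*s + 3.29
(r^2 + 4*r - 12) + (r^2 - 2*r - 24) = 2*r^2 + 2*r - 36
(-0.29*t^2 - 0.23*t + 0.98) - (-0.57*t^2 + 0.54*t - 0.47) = 0.28*t^2 - 0.77*t + 1.45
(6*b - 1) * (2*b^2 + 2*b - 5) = 12*b^3 + 10*b^2 - 32*b + 5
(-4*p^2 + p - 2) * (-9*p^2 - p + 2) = 36*p^4 - 5*p^3 + 9*p^2 + 4*p - 4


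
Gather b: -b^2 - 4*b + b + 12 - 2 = -b^2 - 3*b + 10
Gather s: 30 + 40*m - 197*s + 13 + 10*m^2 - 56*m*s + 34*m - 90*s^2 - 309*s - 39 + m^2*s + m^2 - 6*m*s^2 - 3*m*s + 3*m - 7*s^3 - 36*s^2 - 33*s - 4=11*m^2 + 77*m - 7*s^3 + s^2*(-6*m - 126) + s*(m^2 - 59*m - 539)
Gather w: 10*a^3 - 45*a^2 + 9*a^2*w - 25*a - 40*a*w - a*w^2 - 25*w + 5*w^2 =10*a^3 - 45*a^2 - 25*a + w^2*(5 - a) + w*(9*a^2 - 40*a - 25)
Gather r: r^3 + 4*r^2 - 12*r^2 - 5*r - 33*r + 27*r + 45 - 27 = r^3 - 8*r^2 - 11*r + 18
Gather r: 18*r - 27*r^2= -27*r^2 + 18*r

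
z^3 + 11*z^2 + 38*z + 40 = (z + 2)*(z + 4)*(z + 5)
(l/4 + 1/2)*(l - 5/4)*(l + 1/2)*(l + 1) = l^4/4 + 9*l^3/16 - 7*l^2/32 - 27*l/32 - 5/16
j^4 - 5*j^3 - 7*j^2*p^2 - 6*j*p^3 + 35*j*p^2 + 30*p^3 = (j - 5)*(j - 3*p)*(j + p)*(j + 2*p)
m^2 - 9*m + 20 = (m - 5)*(m - 4)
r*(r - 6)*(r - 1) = r^3 - 7*r^2 + 6*r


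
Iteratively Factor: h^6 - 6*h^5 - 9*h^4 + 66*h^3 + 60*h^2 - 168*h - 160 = (h + 2)*(h^5 - 8*h^4 + 7*h^3 + 52*h^2 - 44*h - 80) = (h - 4)*(h + 2)*(h^4 - 4*h^3 - 9*h^2 + 16*h + 20) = (h - 5)*(h - 4)*(h + 2)*(h^3 + h^2 - 4*h - 4) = (h - 5)*(h - 4)*(h - 2)*(h + 2)*(h^2 + 3*h + 2) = (h - 5)*(h - 4)*(h - 2)*(h + 1)*(h + 2)*(h + 2)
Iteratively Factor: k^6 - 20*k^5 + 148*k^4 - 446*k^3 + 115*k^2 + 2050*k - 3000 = (k - 4)*(k^5 - 16*k^4 + 84*k^3 - 110*k^2 - 325*k + 750) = (k - 5)*(k - 4)*(k^4 - 11*k^3 + 29*k^2 + 35*k - 150) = (k - 5)*(k - 4)*(k + 2)*(k^3 - 13*k^2 + 55*k - 75) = (k - 5)^2*(k - 4)*(k + 2)*(k^2 - 8*k + 15) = (k - 5)^3*(k - 4)*(k + 2)*(k - 3)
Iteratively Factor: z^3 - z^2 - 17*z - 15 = (z - 5)*(z^2 + 4*z + 3) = (z - 5)*(z + 3)*(z + 1)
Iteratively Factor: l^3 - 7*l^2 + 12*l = (l - 3)*(l^2 - 4*l) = (l - 4)*(l - 3)*(l)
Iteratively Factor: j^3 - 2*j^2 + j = (j - 1)*(j^2 - j) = (j - 1)^2*(j)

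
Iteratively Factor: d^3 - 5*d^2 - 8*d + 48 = (d - 4)*(d^2 - d - 12) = (d - 4)^2*(d + 3)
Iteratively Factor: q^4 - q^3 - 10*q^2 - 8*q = (q - 4)*(q^3 + 3*q^2 + 2*q) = (q - 4)*(q + 1)*(q^2 + 2*q) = (q - 4)*(q + 1)*(q + 2)*(q)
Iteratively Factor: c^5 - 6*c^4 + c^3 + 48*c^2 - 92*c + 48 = (c - 2)*(c^4 - 4*c^3 - 7*c^2 + 34*c - 24) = (c - 2)^2*(c^3 - 2*c^2 - 11*c + 12) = (c - 4)*(c - 2)^2*(c^2 + 2*c - 3) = (c - 4)*(c - 2)^2*(c - 1)*(c + 3)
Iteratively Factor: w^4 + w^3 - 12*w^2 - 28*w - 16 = (w + 1)*(w^3 - 12*w - 16) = (w - 4)*(w + 1)*(w^2 + 4*w + 4) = (w - 4)*(w + 1)*(w + 2)*(w + 2)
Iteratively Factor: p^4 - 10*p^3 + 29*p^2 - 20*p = (p - 5)*(p^3 - 5*p^2 + 4*p) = (p - 5)*(p - 1)*(p^2 - 4*p) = (p - 5)*(p - 4)*(p - 1)*(p)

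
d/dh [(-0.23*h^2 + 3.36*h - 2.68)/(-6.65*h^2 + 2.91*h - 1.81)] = (21.6747*h^2 - 34.8114*h + 1.7172)/(44.2225*h^4 - 38.703*h^3 + 32.5411*h^2 - 10.5342*h + 3.2761)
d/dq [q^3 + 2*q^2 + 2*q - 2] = 3*q^2 + 4*q + 2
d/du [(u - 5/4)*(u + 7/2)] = 2*u + 9/4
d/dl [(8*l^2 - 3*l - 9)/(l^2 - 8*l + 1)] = (-61*l^2 + 34*l - 75)/(l^4 - 16*l^3 + 66*l^2 - 16*l + 1)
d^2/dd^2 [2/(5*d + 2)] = 100/(5*d + 2)^3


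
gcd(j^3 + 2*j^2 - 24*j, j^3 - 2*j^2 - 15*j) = j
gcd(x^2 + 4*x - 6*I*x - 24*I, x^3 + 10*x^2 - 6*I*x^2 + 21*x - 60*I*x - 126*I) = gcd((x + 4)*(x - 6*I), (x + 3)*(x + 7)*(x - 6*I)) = x - 6*I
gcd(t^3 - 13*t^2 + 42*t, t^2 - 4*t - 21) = t - 7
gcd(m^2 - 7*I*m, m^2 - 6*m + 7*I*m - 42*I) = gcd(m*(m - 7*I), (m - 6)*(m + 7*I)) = 1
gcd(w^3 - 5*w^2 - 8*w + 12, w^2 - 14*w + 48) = w - 6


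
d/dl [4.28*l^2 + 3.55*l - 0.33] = 8.56*l + 3.55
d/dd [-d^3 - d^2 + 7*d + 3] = -3*d^2 - 2*d + 7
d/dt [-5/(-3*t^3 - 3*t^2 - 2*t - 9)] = 5*(-9*t^2 - 6*t - 2)/(3*t^3 + 3*t^2 + 2*t + 9)^2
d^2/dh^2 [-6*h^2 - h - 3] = -12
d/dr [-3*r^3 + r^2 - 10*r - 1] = -9*r^2 + 2*r - 10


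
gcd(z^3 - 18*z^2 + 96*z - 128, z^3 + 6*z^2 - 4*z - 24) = z - 2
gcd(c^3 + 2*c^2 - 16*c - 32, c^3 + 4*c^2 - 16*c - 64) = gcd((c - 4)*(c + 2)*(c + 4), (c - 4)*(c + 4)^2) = c^2 - 16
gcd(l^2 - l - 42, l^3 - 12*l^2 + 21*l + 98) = l - 7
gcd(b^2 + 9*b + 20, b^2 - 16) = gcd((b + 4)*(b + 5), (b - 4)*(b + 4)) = b + 4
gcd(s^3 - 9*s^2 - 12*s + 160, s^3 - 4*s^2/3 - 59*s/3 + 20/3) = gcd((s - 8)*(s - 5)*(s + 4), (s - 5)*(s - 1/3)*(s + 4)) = s^2 - s - 20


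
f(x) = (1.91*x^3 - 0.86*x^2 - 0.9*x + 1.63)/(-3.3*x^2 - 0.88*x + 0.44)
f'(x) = (6.6*x + 0.88)*(1.91*x^3 - 0.86*x^2 - 0.9*x + 1.63)/(-3.3*x^2 - 0.88*x + 0.44)^2 + (5.73*x^2 - 1.72*x - 0.9)/(-3.3*x^2 - 0.88*x + 0.44) = (-6.303*x^4 - 3.3616*x^3 + 0.308*x^2 + 10.0012*x + 1.0384)/(10.89*x^4 + 5.808*x^3 - 2.1296*x^2 - 0.7744*x + 0.1936)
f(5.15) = -2.57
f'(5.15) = -0.58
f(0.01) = 3.76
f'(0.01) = 6.13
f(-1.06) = 0.28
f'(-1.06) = -2.42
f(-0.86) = -0.44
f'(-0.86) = -5.59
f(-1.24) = 0.63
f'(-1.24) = -1.54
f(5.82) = -2.95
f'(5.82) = -0.58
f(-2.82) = 1.95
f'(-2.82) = -0.64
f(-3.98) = 2.67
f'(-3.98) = -0.60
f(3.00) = -1.34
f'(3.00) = -0.56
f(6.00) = -3.06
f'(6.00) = -0.58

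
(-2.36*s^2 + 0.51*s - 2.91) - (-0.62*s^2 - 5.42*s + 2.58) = -1.74*s^2 + 5.93*s - 5.49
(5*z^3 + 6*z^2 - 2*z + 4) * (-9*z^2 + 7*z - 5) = -45*z^5 - 19*z^4 + 35*z^3 - 80*z^2 + 38*z - 20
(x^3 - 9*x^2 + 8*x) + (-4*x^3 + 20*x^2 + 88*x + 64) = -3*x^3 + 11*x^2 + 96*x + 64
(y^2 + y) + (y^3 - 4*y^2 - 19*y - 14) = y^3 - 3*y^2 - 18*y - 14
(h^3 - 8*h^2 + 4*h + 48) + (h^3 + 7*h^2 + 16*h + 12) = 2*h^3 - h^2 + 20*h + 60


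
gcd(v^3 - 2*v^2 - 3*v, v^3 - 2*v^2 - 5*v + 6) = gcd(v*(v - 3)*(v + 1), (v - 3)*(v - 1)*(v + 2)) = v - 3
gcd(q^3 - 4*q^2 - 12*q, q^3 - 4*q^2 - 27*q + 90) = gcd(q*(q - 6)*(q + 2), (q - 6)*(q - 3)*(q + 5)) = q - 6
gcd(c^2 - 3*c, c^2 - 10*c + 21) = c - 3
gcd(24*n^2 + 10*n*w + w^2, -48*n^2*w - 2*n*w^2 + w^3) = 6*n + w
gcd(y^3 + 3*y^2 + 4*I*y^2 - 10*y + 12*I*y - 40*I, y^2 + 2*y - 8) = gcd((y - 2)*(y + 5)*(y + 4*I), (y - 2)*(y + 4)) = y - 2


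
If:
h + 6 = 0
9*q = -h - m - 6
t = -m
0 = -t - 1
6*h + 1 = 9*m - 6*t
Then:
No Solution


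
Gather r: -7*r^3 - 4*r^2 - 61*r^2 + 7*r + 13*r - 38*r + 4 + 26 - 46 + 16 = -7*r^3 - 65*r^2 - 18*r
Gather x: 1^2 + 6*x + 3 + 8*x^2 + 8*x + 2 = 8*x^2 + 14*x + 6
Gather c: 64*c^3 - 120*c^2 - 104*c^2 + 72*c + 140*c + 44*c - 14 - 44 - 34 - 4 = 64*c^3 - 224*c^2 + 256*c - 96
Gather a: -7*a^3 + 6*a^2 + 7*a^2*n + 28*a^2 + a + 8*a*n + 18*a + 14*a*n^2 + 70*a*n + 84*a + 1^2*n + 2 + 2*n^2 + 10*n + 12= -7*a^3 + a^2*(7*n + 34) + a*(14*n^2 + 78*n + 103) + 2*n^2 + 11*n + 14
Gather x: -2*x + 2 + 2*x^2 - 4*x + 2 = 2*x^2 - 6*x + 4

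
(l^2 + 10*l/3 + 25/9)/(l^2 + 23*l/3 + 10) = (l + 5/3)/(l + 6)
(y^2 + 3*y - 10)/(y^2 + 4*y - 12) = (y + 5)/(y + 6)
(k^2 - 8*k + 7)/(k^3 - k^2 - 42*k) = (k - 1)/(k*(k + 6))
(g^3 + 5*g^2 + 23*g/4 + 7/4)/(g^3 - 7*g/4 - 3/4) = (2*g + 7)/(2*g - 3)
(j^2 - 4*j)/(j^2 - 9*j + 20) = j/(j - 5)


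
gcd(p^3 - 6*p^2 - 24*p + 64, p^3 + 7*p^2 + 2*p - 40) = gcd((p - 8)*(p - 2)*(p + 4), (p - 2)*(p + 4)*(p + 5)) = p^2 + 2*p - 8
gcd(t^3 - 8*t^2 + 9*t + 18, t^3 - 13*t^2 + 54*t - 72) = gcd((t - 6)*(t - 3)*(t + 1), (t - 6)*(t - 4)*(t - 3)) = t^2 - 9*t + 18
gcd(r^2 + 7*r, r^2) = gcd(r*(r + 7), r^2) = r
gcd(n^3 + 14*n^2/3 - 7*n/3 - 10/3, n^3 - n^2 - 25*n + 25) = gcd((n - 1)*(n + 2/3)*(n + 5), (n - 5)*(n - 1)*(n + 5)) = n^2 + 4*n - 5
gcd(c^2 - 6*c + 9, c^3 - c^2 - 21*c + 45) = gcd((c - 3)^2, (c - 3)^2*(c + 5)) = c^2 - 6*c + 9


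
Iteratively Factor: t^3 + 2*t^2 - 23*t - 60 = (t + 3)*(t^2 - t - 20) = (t - 5)*(t + 3)*(t + 4)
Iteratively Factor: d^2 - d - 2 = (d - 2)*(d + 1)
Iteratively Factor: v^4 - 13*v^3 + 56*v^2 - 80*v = (v)*(v^3 - 13*v^2 + 56*v - 80) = v*(v - 4)*(v^2 - 9*v + 20) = v*(v - 5)*(v - 4)*(v - 4)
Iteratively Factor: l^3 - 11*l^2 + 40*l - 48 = (l - 4)*(l^2 - 7*l + 12) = (l - 4)*(l - 3)*(l - 4)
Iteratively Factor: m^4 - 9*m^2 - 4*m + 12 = (m - 1)*(m^3 + m^2 - 8*m - 12) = (m - 1)*(m + 2)*(m^2 - m - 6) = (m - 3)*(m - 1)*(m + 2)*(m + 2)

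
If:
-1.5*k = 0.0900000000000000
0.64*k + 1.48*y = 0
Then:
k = -0.06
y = 0.03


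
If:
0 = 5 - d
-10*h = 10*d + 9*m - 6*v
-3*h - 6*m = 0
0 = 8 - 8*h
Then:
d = 5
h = 1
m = -1/2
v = 37/4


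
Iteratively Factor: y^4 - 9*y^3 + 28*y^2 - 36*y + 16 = (y - 4)*(y^3 - 5*y^2 + 8*y - 4) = (y - 4)*(y - 2)*(y^2 - 3*y + 2) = (y - 4)*(y - 2)^2*(y - 1)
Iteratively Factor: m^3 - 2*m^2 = (m)*(m^2 - 2*m) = m*(m - 2)*(m)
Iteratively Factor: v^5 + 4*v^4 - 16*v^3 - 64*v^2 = (v + 4)*(v^4 - 16*v^2) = v*(v + 4)*(v^3 - 16*v) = v^2*(v + 4)*(v^2 - 16) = v^2*(v - 4)*(v + 4)*(v + 4)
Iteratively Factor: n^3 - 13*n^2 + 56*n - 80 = (n - 4)*(n^2 - 9*n + 20) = (n - 4)^2*(n - 5)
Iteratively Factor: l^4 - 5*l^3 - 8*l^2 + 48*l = (l + 3)*(l^3 - 8*l^2 + 16*l) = (l - 4)*(l + 3)*(l^2 - 4*l) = (l - 4)^2*(l + 3)*(l)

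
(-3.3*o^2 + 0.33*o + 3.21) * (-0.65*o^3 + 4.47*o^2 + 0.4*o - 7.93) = 2.145*o^5 - 14.9655*o^4 - 1.9314*o^3 + 40.6497*o^2 - 1.3329*o - 25.4553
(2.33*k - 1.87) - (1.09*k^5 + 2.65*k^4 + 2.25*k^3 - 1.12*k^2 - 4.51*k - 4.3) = -1.09*k^5 - 2.65*k^4 - 2.25*k^3 + 1.12*k^2 + 6.84*k + 2.43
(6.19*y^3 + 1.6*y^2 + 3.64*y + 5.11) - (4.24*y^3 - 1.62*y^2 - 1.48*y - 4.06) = 1.95*y^3 + 3.22*y^2 + 5.12*y + 9.17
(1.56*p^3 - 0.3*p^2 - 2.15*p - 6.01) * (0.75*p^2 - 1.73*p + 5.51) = 1.17*p^5 - 2.9238*p^4 + 7.5021*p^3 - 2.441*p^2 - 1.4492*p - 33.1151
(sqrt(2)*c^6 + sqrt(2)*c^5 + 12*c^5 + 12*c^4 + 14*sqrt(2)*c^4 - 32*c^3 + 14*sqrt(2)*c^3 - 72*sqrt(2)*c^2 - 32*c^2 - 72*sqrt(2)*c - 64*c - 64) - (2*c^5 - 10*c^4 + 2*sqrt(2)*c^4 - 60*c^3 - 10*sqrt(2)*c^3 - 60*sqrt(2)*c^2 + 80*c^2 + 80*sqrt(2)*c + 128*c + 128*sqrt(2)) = sqrt(2)*c^6 + sqrt(2)*c^5 + 10*c^5 + 12*sqrt(2)*c^4 + 22*c^4 + 28*c^3 + 24*sqrt(2)*c^3 - 112*c^2 - 12*sqrt(2)*c^2 - 152*sqrt(2)*c - 192*c - 128*sqrt(2) - 64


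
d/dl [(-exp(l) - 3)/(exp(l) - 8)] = 11*exp(l)/(exp(l) - 8)^2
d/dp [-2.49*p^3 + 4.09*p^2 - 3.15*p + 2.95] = -7.47*p^2 + 8.18*p - 3.15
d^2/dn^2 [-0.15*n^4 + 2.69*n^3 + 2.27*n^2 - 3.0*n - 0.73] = -1.8*n^2 + 16.14*n + 4.54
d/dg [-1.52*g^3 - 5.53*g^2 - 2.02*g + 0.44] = -4.56*g^2 - 11.06*g - 2.02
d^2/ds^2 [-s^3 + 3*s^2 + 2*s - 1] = 6 - 6*s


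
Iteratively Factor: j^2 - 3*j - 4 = (j - 4)*(j + 1)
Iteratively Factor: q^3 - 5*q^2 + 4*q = (q - 1)*(q^2 - 4*q) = (q - 4)*(q - 1)*(q)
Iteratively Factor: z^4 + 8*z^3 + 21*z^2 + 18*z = (z + 3)*(z^3 + 5*z^2 + 6*z) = (z + 2)*(z + 3)*(z^2 + 3*z) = (z + 2)*(z + 3)^2*(z)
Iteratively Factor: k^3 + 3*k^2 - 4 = (k + 2)*(k^2 + k - 2) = (k - 1)*(k + 2)*(k + 2)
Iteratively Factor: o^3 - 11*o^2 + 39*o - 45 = (o - 3)*(o^2 - 8*o + 15) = (o - 3)^2*(o - 5)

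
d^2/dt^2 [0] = 0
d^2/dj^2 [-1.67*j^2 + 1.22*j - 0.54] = -3.34000000000000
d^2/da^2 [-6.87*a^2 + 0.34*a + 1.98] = -13.7400000000000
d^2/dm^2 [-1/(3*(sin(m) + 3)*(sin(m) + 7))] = (4*sin(m)^4 + 30*sin(m)^3 + 10*sin(m)^2 - 270*sin(m) - 158)/(3*(sin(m) + 3)^3*(sin(m) + 7)^3)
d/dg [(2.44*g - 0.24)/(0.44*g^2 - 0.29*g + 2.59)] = (-1.0736*g^2 + 0.2112*g + 6.25)/(0.1936*g^4 - 0.2552*g^3 + 2.3633*g^2 - 1.5022*g + 6.7081)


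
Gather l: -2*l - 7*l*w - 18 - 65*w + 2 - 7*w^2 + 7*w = l*(-7*w - 2) - 7*w^2 - 58*w - 16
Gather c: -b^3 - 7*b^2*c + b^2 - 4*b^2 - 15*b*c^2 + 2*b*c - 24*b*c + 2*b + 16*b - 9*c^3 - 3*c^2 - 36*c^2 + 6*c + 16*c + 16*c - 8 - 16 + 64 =-b^3 - 3*b^2 + 18*b - 9*c^3 + c^2*(-15*b - 39) + c*(-7*b^2 - 22*b + 38) + 40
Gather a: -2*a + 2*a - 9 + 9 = 0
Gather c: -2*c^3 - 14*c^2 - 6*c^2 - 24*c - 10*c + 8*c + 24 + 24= -2*c^3 - 20*c^2 - 26*c + 48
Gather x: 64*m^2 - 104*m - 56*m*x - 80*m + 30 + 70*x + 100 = 64*m^2 - 184*m + x*(70 - 56*m) + 130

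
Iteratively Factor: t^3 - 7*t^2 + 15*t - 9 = (t - 3)*(t^2 - 4*t + 3) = (t - 3)*(t - 1)*(t - 3)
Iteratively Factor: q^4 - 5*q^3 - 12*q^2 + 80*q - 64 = (q - 1)*(q^3 - 4*q^2 - 16*q + 64) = (q - 4)*(q - 1)*(q^2 - 16) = (q - 4)^2*(q - 1)*(q + 4)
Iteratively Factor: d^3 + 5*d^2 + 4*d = (d + 4)*(d^2 + d) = (d + 1)*(d + 4)*(d)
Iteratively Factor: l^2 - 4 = (l + 2)*(l - 2)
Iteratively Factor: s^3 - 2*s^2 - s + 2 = (s - 2)*(s^2 - 1) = (s - 2)*(s + 1)*(s - 1)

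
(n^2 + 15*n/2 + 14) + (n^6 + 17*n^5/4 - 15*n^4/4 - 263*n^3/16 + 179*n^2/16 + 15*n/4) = n^6 + 17*n^5/4 - 15*n^4/4 - 263*n^3/16 + 195*n^2/16 + 45*n/4 + 14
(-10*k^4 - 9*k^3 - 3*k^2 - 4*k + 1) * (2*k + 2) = -20*k^5 - 38*k^4 - 24*k^3 - 14*k^2 - 6*k + 2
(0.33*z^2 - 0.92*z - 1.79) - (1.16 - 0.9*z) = 0.33*z^2 - 0.02*z - 2.95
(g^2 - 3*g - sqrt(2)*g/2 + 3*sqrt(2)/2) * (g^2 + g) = g^4 - 2*g^3 - sqrt(2)*g^3/2 - 3*g^2 + sqrt(2)*g^2 + 3*sqrt(2)*g/2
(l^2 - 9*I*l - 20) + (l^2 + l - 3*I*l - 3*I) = 2*l^2 + l - 12*I*l - 20 - 3*I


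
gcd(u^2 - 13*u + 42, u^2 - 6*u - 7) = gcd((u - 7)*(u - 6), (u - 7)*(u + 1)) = u - 7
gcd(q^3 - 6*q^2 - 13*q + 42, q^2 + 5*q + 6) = q + 3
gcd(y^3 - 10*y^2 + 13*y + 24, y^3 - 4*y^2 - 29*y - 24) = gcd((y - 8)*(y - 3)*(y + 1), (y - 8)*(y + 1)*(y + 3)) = y^2 - 7*y - 8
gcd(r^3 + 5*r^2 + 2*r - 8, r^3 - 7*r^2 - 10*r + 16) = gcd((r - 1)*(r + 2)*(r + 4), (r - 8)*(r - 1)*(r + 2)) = r^2 + r - 2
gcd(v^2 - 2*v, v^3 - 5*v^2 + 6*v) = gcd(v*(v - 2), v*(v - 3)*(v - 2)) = v^2 - 2*v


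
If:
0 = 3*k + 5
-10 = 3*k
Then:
No Solution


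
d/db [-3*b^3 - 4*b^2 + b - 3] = -9*b^2 - 8*b + 1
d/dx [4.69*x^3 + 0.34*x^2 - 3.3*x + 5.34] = 14.07*x^2 + 0.68*x - 3.3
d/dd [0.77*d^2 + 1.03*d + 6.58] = 1.54*d + 1.03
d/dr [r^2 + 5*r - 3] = 2*r + 5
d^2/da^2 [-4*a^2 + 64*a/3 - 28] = -8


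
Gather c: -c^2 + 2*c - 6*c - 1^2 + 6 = -c^2 - 4*c + 5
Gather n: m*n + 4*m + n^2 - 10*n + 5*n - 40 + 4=4*m + n^2 + n*(m - 5) - 36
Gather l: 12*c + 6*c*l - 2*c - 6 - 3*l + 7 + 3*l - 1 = 6*c*l + 10*c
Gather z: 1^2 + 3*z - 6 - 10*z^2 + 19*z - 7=-10*z^2 + 22*z - 12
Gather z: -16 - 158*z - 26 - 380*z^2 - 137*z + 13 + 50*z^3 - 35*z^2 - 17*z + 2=50*z^3 - 415*z^2 - 312*z - 27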